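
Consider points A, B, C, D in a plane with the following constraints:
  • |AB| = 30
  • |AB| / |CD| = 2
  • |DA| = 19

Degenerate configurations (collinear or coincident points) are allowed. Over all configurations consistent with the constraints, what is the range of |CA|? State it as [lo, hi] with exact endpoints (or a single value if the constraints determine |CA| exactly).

|CA| ∈ [4, 34]  (≈ [4.0000, 34.0000])

|AB| ∈ {30}
|AD| ∈ {19}
|CD| ∈ {15}
|BD| ∈ [11, 49]
|AC| ∈ [4, 34]
|BC| ∈ [0, 64]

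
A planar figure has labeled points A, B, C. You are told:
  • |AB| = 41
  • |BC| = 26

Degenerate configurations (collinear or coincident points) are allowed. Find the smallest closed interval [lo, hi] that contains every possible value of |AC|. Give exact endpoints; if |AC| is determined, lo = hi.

|AB| ∈ {41}
|BC| ∈ {26}
|AC| ∈ [15, 67]

|AC| ∈ [15, 67]  (≈ [15.0000, 67.0000])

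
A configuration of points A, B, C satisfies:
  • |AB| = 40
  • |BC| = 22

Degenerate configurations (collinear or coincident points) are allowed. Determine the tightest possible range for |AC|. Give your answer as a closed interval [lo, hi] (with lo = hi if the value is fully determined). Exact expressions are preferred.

|AB| ∈ {40}
|BC| ∈ {22}
|AC| ∈ [18, 62]

|AC| ∈ [18, 62]  (≈ [18.0000, 62.0000])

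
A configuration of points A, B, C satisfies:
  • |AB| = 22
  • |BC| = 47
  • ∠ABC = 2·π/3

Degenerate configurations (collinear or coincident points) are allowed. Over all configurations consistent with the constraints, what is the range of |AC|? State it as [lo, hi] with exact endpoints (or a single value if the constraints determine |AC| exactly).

|AB| ∈ {22}
|BC| ∈ {47}
|AC| ∈ {√(3727)}

|AC| = √(3727)  (≈ 61.0492)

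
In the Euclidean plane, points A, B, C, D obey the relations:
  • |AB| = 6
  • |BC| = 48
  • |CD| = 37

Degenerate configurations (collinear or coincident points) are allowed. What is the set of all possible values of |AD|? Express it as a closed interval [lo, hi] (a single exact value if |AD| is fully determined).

|AB| ∈ {6}
|BC| ∈ {48}
|CD| ∈ {37}
|AC| ∈ [42, 54]
|BD| ∈ [11, 85]
|AD| ∈ [5, 91]

|AD| ∈ [5, 91]  (≈ [5.0000, 91.0000])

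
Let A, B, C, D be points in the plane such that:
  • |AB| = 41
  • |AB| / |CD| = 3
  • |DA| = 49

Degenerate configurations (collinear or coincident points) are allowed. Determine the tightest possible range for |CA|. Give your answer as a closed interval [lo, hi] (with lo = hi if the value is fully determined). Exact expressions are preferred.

|AB| ∈ {41}
|AD| ∈ {49}
|CD| ∈ {41/3}
|BD| ∈ [8, 90]
|AC| ∈ [106/3, 188/3]
|BC| ∈ [0, 311/3]

|CA| ∈ [106/3, 188/3]  (≈ [35.3333, 62.6667])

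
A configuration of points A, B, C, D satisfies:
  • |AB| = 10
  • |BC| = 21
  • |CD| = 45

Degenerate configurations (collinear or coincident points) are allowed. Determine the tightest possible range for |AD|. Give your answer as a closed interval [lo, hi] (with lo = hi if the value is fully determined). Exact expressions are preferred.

|AD| ∈ [14, 76]  (≈ [14.0000, 76.0000])

|AB| ∈ {10}
|BC| ∈ {21}
|CD| ∈ {45}
|AC| ∈ [11, 31]
|BD| ∈ [24, 66]
|AD| ∈ [14, 76]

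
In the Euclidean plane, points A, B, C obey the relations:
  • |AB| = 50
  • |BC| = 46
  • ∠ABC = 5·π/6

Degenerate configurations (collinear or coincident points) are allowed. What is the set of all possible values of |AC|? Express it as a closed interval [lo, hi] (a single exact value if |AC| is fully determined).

|AC| = 2·√(575·√(3) + 1154)  (≈ 92.7347)

|AB| ∈ {50}
|BC| ∈ {46}
|AC| ∈ {2·√(575·√(3) + 1154)}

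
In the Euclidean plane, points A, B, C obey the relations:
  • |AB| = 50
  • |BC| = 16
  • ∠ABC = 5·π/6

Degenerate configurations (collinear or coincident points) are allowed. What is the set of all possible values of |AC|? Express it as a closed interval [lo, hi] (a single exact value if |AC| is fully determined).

|AC| = 2·√(200·√(3) + 689)  (≈ 64.3556)

|AB| ∈ {50}
|BC| ∈ {16}
|AC| ∈ {2·√(200·√(3) + 689)}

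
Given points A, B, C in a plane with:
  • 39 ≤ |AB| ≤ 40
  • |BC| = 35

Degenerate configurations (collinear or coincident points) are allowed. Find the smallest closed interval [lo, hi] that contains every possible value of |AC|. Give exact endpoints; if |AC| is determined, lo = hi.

|AC| ∈ [4, 75]  (≈ [4.0000, 75.0000])

|AB| ∈ [39, 40]
|BC| ∈ {35}
|AC| ∈ [4, 75]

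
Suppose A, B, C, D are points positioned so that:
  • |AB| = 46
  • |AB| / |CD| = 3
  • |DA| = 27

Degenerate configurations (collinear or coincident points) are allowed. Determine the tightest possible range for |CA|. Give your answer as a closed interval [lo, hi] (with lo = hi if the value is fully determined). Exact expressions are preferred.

|CA| ∈ [35/3, 127/3]  (≈ [11.6667, 42.3333])

|AB| ∈ {46}
|AD| ∈ {27}
|CD| ∈ {46/3}
|BD| ∈ [19, 73]
|AC| ∈ [35/3, 127/3]
|BC| ∈ [11/3, 265/3]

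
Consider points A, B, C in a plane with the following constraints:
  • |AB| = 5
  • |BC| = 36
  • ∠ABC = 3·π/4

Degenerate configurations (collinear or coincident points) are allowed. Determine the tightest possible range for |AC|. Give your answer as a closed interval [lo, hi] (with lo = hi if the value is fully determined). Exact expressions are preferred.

|AB| ∈ {5}
|BC| ∈ {36}
|AC| ∈ {√(180·√(2) + 1321)}

|AC| = √(180·√(2) + 1321)  (≈ 39.6933)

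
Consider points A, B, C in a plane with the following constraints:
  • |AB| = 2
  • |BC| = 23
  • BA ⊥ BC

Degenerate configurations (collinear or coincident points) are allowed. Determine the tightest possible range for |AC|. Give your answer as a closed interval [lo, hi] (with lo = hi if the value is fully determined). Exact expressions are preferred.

|AC| = √(533)  (≈ 23.0868)

|AB| ∈ {2}
|BC| ∈ {23}
|AC| ∈ {√(533)}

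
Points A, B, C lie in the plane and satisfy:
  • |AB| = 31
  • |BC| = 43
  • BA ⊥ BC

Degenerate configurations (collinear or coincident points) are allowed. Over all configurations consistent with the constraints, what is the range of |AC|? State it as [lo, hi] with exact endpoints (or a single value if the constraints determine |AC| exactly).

|AC| = √(2810)  (≈ 53.0094)

|AB| ∈ {31}
|BC| ∈ {43}
|AC| ∈ {√(2810)}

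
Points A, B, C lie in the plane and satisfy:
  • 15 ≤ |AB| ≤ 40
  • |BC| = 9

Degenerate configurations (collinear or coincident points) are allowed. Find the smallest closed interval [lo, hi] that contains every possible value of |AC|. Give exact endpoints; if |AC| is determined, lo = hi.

|AC| ∈ [6, 49]  (≈ [6.0000, 49.0000])

|AB| ∈ [15, 40]
|BC| ∈ {9}
|AC| ∈ [6, 49]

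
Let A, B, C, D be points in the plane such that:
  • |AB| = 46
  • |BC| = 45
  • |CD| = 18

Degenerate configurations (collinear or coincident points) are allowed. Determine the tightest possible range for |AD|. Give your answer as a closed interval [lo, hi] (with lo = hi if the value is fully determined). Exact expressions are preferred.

|AB| ∈ {46}
|BC| ∈ {45}
|CD| ∈ {18}
|AC| ∈ [1, 91]
|BD| ∈ [27, 63]
|AD| ∈ [0, 109]

|AD| ∈ [0, 109]  (≈ [0.0000, 109.0000])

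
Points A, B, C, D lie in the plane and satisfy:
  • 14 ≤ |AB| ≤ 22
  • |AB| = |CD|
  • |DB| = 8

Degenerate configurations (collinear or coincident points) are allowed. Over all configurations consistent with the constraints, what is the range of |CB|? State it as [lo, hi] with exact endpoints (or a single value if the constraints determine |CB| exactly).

|CB| ∈ [6, 30]  (≈ [6.0000, 30.0000])

|AB| ∈ [14, 22]
|BD| ∈ {8}
|CD| ∈ [14, 22]
|AD| ∈ [6, 30]
|BC| ∈ [6, 30]
|AC| ∈ [0, 52]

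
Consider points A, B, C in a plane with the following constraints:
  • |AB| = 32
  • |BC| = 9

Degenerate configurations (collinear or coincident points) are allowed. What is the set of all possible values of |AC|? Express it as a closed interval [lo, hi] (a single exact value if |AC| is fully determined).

|AB| ∈ {32}
|BC| ∈ {9}
|AC| ∈ [23, 41]

|AC| ∈ [23, 41]  (≈ [23.0000, 41.0000])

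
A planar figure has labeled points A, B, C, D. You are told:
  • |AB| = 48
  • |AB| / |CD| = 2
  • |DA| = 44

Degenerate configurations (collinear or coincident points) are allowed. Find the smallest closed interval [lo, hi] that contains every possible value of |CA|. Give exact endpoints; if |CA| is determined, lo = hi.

|AB| ∈ {48}
|AD| ∈ {44}
|CD| ∈ {24}
|BD| ∈ [4, 92]
|AC| ∈ [20, 68]
|BC| ∈ [0, 116]

|CA| ∈ [20, 68]  (≈ [20.0000, 68.0000])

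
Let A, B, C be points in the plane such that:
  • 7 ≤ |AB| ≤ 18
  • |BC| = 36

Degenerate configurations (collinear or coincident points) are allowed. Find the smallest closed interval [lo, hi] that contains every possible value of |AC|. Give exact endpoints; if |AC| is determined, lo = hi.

|AB| ∈ [7, 18]
|BC| ∈ {36}
|AC| ∈ [18, 54]

|AC| ∈ [18, 54]  (≈ [18.0000, 54.0000])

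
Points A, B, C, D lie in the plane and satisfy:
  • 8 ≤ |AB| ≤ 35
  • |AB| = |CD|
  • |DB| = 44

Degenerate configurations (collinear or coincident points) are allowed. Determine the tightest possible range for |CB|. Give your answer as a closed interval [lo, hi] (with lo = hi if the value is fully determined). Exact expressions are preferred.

|CB| ∈ [9, 79]  (≈ [9.0000, 79.0000])

|AB| ∈ [8, 35]
|BD| ∈ {44}
|CD| ∈ [8, 35]
|AD| ∈ [9, 79]
|BC| ∈ [9, 79]
|AC| ∈ [0, 114]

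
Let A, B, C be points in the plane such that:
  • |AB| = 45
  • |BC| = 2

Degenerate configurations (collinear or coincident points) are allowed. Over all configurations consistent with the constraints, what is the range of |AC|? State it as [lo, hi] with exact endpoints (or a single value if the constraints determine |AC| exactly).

|AB| ∈ {45}
|BC| ∈ {2}
|AC| ∈ [43, 47]

|AC| ∈ [43, 47]  (≈ [43.0000, 47.0000])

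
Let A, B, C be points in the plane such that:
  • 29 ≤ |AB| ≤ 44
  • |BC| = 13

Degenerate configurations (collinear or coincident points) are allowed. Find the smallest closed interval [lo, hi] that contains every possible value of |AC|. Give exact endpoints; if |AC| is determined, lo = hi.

|AC| ∈ [16, 57]  (≈ [16.0000, 57.0000])

|AB| ∈ [29, 44]
|BC| ∈ {13}
|AC| ∈ [16, 57]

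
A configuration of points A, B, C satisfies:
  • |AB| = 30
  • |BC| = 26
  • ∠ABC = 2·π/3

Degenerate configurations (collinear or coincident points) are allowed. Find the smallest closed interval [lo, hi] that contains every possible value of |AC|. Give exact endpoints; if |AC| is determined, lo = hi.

|AB| ∈ {30}
|BC| ∈ {26}
|AC| ∈ {2·√(589)}

|AC| = 2·√(589)  (≈ 48.5386)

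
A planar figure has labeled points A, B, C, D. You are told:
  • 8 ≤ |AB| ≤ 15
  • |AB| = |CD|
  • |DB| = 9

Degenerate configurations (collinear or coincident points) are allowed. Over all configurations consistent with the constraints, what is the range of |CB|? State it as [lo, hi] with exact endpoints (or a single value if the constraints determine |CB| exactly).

|CB| ∈ [0, 24]  (≈ [0.0000, 24.0000])

|AB| ∈ [8, 15]
|BD| ∈ {9}
|CD| ∈ [8, 15]
|AD| ∈ [0, 24]
|BC| ∈ [0, 24]
|AC| ∈ [0, 39]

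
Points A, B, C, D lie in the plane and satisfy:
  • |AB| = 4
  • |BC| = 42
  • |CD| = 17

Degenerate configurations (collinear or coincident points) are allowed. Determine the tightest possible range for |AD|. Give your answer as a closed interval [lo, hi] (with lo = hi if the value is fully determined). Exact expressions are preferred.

|AB| ∈ {4}
|BC| ∈ {42}
|CD| ∈ {17}
|AC| ∈ [38, 46]
|BD| ∈ [25, 59]
|AD| ∈ [21, 63]

|AD| ∈ [21, 63]  (≈ [21.0000, 63.0000])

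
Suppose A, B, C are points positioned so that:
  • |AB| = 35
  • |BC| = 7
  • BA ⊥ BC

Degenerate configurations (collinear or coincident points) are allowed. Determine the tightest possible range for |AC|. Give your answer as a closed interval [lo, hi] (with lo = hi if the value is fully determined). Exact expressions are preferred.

|AC| = 7·√(26)  (≈ 35.6931)

|AB| ∈ {35}
|BC| ∈ {7}
|AC| ∈ {7·√(26)}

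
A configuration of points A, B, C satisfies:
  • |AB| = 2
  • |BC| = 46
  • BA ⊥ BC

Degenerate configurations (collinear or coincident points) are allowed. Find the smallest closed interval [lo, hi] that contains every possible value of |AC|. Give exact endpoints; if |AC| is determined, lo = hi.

|AC| = 2·√(530)  (≈ 46.0435)

|AB| ∈ {2}
|BC| ∈ {46}
|AC| ∈ {2·√(530)}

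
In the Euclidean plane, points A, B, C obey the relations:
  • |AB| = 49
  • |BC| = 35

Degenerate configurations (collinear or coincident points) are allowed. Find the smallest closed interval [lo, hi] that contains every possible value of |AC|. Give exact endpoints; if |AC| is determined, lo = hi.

|AC| ∈ [14, 84]  (≈ [14.0000, 84.0000])

|AB| ∈ {49}
|BC| ∈ {35}
|AC| ∈ [14, 84]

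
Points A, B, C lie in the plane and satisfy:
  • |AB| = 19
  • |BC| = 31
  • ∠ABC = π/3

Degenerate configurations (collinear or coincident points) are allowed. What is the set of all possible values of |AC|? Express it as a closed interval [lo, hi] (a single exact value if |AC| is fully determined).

|AC| = √(733)  (≈ 27.0740)

|AB| ∈ {19}
|BC| ∈ {31}
|AC| ∈ {√(733)}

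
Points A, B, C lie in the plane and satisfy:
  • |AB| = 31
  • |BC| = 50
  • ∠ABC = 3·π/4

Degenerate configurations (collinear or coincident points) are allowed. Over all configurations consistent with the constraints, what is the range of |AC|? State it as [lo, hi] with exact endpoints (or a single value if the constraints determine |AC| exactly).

|AC| = √(1550·√(2) + 3461)  (≈ 75.1866)

|AB| ∈ {31}
|BC| ∈ {50}
|AC| ∈ {√(1550·√(2) + 3461)}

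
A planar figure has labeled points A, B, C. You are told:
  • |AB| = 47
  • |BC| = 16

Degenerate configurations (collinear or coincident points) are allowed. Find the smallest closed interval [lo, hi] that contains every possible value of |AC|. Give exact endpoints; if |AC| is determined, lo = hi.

|AC| ∈ [31, 63]  (≈ [31.0000, 63.0000])

|AB| ∈ {47}
|BC| ∈ {16}
|AC| ∈ [31, 63]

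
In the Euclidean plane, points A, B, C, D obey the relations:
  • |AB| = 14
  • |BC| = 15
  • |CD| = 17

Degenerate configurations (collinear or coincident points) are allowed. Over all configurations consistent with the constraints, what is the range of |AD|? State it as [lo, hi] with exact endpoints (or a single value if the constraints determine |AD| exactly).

|AB| ∈ {14}
|BC| ∈ {15}
|CD| ∈ {17}
|AC| ∈ [1, 29]
|BD| ∈ [2, 32]
|AD| ∈ [0, 46]

|AD| ∈ [0, 46]  (≈ [0.0000, 46.0000])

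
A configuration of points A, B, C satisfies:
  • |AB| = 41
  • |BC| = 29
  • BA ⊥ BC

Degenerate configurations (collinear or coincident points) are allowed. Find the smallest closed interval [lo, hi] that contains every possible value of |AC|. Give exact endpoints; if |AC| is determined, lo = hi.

|AB| ∈ {41}
|BC| ∈ {29}
|AC| ∈ {√(2522)}

|AC| = √(2522)  (≈ 50.2195)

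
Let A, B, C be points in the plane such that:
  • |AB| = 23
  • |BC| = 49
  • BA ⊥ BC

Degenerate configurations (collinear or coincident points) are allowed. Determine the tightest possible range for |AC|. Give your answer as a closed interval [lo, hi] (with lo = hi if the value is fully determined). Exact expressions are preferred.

|AB| ∈ {23}
|BC| ∈ {49}
|AC| ∈ {√(2930)}

|AC| = √(2930)  (≈ 54.1295)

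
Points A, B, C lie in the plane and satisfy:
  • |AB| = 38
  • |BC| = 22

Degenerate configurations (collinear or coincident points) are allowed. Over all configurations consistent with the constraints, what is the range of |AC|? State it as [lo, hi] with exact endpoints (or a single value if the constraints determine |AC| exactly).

|AB| ∈ {38}
|BC| ∈ {22}
|AC| ∈ [16, 60]

|AC| ∈ [16, 60]  (≈ [16.0000, 60.0000])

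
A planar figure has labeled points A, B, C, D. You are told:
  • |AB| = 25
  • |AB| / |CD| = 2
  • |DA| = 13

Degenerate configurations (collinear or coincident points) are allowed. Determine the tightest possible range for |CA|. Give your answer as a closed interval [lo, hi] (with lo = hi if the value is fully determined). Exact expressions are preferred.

|AB| ∈ {25}
|AD| ∈ {13}
|CD| ∈ {25/2}
|BD| ∈ [12, 38]
|AC| ∈ [1/2, 51/2]
|BC| ∈ [0, 101/2]

|CA| ∈ [1/2, 51/2]  (≈ [0.5000, 25.5000])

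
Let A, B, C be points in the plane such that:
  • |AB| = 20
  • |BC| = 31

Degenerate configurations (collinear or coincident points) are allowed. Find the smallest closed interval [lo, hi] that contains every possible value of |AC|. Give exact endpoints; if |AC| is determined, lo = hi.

|AB| ∈ {20}
|BC| ∈ {31}
|AC| ∈ [11, 51]

|AC| ∈ [11, 51]  (≈ [11.0000, 51.0000])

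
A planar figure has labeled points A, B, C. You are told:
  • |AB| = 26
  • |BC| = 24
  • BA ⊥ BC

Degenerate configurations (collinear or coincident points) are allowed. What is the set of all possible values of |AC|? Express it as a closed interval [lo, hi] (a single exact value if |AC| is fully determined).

|AC| = 2·√(313)  (≈ 35.3836)

|AB| ∈ {26}
|BC| ∈ {24}
|AC| ∈ {2·√(313)}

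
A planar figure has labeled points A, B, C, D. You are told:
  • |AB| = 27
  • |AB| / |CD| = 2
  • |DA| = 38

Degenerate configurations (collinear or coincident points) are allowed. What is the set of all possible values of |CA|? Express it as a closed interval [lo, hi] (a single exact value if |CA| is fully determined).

|AB| ∈ {27}
|AD| ∈ {38}
|CD| ∈ {27/2}
|BD| ∈ [11, 65]
|AC| ∈ [49/2, 103/2]
|BC| ∈ [0, 157/2]

|CA| ∈ [49/2, 103/2]  (≈ [24.5000, 51.5000])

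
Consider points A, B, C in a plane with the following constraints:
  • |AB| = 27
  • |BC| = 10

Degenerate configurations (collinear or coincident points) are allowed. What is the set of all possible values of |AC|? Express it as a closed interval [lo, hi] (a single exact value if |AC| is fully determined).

|AC| ∈ [17, 37]  (≈ [17.0000, 37.0000])

|AB| ∈ {27}
|BC| ∈ {10}
|AC| ∈ [17, 37]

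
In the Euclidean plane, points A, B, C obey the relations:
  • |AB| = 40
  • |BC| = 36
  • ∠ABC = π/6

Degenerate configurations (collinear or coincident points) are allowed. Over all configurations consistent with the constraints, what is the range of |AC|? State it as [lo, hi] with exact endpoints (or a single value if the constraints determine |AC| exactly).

|AB| ∈ {40}
|BC| ∈ {36}
|AC| ∈ {4·√(181 - 90·√(3))}

|AC| = 4·√(181 - 90·√(3))  (≈ 20.0461)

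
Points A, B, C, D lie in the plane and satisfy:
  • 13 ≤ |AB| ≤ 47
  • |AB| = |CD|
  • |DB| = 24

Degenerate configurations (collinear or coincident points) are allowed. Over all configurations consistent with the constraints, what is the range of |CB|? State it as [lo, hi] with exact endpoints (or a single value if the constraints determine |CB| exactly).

|CB| ∈ [0, 71]  (≈ [0.0000, 71.0000])

|AB| ∈ [13, 47]
|BD| ∈ {24}
|CD| ∈ [13, 47]
|AD| ∈ [0, 71]
|BC| ∈ [0, 71]
|AC| ∈ [0, 118]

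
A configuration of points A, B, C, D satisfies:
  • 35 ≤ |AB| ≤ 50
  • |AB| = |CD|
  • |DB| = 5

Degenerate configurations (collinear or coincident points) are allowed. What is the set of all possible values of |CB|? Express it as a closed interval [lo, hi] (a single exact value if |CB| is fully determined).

|AB| ∈ [35, 50]
|BD| ∈ {5}
|CD| ∈ [35, 50]
|AD| ∈ [30, 55]
|BC| ∈ [30, 55]
|AC| ∈ [0, 105]

|CB| ∈ [30, 55]  (≈ [30.0000, 55.0000])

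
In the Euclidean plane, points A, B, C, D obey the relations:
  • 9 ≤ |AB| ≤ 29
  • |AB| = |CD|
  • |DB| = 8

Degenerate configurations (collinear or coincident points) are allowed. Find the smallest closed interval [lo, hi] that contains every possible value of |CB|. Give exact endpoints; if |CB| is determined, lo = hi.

|CB| ∈ [1, 37]  (≈ [1.0000, 37.0000])

|AB| ∈ [9, 29]
|BD| ∈ {8}
|CD| ∈ [9, 29]
|AD| ∈ [1, 37]
|BC| ∈ [1, 37]
|AC| ∈ [0, 66]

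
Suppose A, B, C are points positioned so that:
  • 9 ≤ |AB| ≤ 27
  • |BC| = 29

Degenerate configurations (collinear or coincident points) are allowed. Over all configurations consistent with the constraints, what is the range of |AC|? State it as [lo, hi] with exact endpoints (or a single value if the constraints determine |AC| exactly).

|AB| ∈ [9, 27]
|BC| ∈ {29}
|AC| ∈ [2, 56]

|AC| ∈ [2, 56]  (≈ [2.0000, 56.0000])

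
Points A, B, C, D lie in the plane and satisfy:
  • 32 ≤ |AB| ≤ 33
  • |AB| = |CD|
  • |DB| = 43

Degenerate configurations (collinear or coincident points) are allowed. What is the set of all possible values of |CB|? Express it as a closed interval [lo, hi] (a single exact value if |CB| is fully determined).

|AB| ∈ [32, 33]
|BD| ∈ {43}
|CD| ∈ [32, 33]
|AD| ∈ [10, 76]
|BC| ∈ [10, 76]
|AC| ∈ [0, 109]

|CB| ∈ [10, 76]  (≈ [10.0000, 76.0000])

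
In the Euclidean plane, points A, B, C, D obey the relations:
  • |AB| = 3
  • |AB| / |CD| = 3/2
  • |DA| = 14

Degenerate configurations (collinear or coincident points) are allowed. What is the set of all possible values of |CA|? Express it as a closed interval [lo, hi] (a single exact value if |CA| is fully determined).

|AB| ∈ {3}
|AD| ∈ {14}
|CD| ∈ {2}
|BD| ∈ [11, 17]
|AC| ∈ [12, 16]
|BC| ∈ [9, 19]

|CA| ∈ [12, 16]  (≈ [12.0000, 16.0000])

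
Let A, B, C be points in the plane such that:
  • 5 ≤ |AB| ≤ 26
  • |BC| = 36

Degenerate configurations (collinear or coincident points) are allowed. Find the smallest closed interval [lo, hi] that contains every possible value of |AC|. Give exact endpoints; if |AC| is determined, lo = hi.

|AB| ∈ [5, 26]
|BC| ∈ {36}
|AC| ∈ [10, 62]

|AC| ∈ [10, 62]  (≈ [10.0000, 62.0000])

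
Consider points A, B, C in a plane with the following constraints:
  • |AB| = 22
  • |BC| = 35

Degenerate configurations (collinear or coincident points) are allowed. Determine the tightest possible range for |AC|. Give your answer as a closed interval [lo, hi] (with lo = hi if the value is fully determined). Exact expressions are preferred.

|AC| ∈ [13, 57]  (≈ [13.0000, 57.0000])

|AB| ∈ {22}
|BC| ∈ {35}
|AC| ∈ [13, 57]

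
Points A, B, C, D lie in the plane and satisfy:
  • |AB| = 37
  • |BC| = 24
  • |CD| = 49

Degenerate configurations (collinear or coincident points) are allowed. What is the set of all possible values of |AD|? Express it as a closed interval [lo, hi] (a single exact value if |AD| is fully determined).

|AD| ∈ [0, 110]  (≈ [0.0000, 110.0000])

|AB| ∈ {37}
|BC| ∈ {24}
|CD| ∈ {49}
|AC| ∈ [13, 61]
|BD| ∈ [25, 73]
|AD| ∈ [0, 110]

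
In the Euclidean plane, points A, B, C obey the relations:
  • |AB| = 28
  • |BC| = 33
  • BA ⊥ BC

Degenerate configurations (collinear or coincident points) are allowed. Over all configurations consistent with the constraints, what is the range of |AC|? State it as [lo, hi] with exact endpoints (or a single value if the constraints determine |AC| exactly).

|AB| ∈ {28}
|BC| ∈ {33}
|AC| ∈ {√(1873)}

|AC| = √(1873)  (≈ 43.2782)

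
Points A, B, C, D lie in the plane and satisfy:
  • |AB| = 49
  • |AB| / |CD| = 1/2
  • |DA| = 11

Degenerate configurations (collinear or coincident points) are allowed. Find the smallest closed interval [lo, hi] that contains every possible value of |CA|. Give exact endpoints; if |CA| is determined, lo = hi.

|CA| ∈ [87, 109]  (≈ [87.0000, 109.0000])

|AB| ∈ {49}
|AD| ∈ {11}
|CD| ∈ {98}
|BD| ∈ [38, 60]
|AC| ∈ [87, 109]
|BC| ∈ [38, 158]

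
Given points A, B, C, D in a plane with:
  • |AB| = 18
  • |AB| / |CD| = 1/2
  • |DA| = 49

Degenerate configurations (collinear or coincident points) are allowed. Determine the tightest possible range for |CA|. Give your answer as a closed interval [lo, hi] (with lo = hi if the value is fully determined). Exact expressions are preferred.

|AB| ∈ {18}
|AD| ∈ {49}
|CD| ∈ {36}
|BD| ∈ [31, 67]
|AC| ∈ [13, 85]
|BC| ∈ [0, 103]

|CA| ∈ [13, 85]  (≈ [13.0000, 85.0000])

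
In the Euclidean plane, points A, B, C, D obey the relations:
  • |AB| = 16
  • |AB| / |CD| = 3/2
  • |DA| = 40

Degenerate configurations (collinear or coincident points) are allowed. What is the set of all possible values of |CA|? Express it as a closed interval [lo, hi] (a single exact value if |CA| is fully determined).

|CA| ∈ [88/3, 152/3]  (≈ [29.3333, 50.6667])

|AB| ∈ {16}
|AD| ∈ {40}
|CD| ∈ {32/3}
|BD| ∈ [24, 56]
|AC| ∈ [88/3, 152/3]
|BC| ∈ [40/3, 200/3]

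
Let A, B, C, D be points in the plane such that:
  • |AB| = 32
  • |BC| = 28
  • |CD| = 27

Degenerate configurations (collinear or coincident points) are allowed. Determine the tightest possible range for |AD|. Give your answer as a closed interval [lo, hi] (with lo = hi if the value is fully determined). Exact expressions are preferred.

|AD| ∈ [0, 87]  (≈ [0.0000, 87.0000])

|AB| ∈ {32}
|BC| ∈ {28}
|CD| ∈ {27}
|AC| ∈ [4, 60]
|BD| ∈ [1, 55]
|AD| ∈ [0, 87]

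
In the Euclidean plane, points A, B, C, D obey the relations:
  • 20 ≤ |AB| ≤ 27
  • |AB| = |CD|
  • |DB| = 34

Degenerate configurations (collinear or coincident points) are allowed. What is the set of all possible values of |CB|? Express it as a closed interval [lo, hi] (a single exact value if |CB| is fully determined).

|CB| ∈ [7, 61]  (≈ [7.0000, 61.0000])

|AB| ∈ [20, 27]
|BD| ∈ {34}
|CD| ∈ [20, 27]
|AD| ∈ [7, 61]
|BC| ∈ [7, 61]
|AC| ∈ [0, 88]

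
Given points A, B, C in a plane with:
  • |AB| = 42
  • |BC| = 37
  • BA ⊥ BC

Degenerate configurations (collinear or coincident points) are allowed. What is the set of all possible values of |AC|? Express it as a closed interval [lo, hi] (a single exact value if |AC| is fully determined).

|AB| ∈ {42}
|BC| ∈ {37}
|AC| ∈ {√(3133)}

|AC| = √(3133)  (≈ 55.9732)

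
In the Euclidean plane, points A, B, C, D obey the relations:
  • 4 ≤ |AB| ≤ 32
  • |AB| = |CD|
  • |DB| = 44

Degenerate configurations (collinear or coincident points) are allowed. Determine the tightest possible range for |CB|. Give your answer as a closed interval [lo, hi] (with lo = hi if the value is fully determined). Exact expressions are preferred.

|CB| ∈ [12, 76]  (≈ [12.0000, 76.0000])

|AB| ∈ [4, 32]
|BD| ∈ {44}
|CD| ∈ [4, 32]
|AD| ∈ [12, 76]
|BC| ∈ [12, 76]
|AC| ∈ [0, 108]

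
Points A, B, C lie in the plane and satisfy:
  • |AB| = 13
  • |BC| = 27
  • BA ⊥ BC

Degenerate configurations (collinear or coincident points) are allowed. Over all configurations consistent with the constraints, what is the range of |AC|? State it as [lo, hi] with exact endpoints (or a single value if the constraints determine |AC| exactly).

|AB| ∈ {13}
|BC| ∈ {27}
|AC| ∈ {√(898)}

|AC| = √(898)  (≈ 29.9666)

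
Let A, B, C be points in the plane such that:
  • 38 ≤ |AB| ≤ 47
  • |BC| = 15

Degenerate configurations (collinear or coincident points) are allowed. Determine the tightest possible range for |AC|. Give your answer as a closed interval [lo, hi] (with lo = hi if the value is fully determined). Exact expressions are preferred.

|AC| ∈ [23, 62]  (≈ [23.0000, 62.0000])

|AB| ∈ [38, 47]
|BC| ∈ {15}
|AC| ∈ [23, 62]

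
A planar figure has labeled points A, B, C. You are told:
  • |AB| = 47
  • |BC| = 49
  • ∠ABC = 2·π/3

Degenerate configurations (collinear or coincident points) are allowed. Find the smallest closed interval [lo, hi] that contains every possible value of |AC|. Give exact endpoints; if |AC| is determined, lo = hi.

|AB| ∈ {47}
|BC| ∈ {49}
|AC| ∈ {√(6913)}

|AC| = √(6913)  (≈ 83.1445)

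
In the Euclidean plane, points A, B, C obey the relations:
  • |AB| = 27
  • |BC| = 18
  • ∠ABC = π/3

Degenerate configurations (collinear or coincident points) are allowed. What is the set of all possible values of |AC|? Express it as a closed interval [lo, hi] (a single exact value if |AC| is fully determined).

|AC| = 9·√(7)  (≈ 23.8118)

|AB| ∈ {27}
|BC| ∈ {18}
|AC| ∈ {9·√(7)}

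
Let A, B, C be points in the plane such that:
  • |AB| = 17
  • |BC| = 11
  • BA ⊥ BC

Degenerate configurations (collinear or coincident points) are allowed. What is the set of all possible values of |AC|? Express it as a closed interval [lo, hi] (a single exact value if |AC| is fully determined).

|AC| = √(410)  (≈ 20.2485)

|AB| ∈ {17}
|BC| ∈ {11}
|AC| ∈ {√(410)}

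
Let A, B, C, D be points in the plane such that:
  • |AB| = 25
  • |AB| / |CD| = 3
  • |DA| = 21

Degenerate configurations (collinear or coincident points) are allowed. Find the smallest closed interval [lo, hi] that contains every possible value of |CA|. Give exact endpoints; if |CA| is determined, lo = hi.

|CA| ∈ [38/3, 88/3]  (≈ [12.6667, 29.3333])

|AB| ∈ {25}
|AD| ∈ {21}
|CD| ∈ {25/3}
|BD| ∈ [4, 46]
|AC| ∈ [38/3, 88/3]
|BC| ∈ [0, 163/3]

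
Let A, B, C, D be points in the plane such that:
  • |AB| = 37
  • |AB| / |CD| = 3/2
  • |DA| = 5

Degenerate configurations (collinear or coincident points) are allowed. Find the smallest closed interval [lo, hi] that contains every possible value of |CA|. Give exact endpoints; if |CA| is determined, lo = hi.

|CA| ∈ [59/3, 89/3]  (≈ [19.6667, 29.6667])

|AB| ∈ {37}
|AD| ∈ {5}
|CD| ∈ {74/3}
|BD| ∈ [32, 42]
|AC| ∈ [59/3, 89/3]
|BC| ∈ [22/3, 200/3]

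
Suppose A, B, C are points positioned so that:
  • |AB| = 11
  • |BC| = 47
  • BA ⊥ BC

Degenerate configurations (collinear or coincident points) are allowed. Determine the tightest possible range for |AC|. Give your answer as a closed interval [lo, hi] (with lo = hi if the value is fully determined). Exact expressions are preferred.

|AB| ∈ {11}
|BC| ∈ {47}
|AC| ∈ {√(2330)}

|AC| = √(2330)  (≈ 48.2701)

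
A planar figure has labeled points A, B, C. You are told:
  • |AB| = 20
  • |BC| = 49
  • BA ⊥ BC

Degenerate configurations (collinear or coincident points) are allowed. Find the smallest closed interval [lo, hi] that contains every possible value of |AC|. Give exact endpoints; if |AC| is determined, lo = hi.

|AC| = √(2801)  (≈ 52.9245)

|AB| ∈ {20}
|BC| ∈ {49}
|AC| ∈ {√(2801)}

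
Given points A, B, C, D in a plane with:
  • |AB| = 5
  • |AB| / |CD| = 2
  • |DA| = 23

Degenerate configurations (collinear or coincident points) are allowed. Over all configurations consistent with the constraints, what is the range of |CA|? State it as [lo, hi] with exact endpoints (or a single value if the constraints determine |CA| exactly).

|AB| ∈ {5}
|AD| ∈ {23}
|CD| ∈ {5/2}
|BD| ∈ [18, 28]
|AC| ∈ [41/2, 51/2]
|BC| ∈ [31/2, 61/2]

|CA| ∈ [41/2, 51/2]  (≈ [20.5000, 25.5000])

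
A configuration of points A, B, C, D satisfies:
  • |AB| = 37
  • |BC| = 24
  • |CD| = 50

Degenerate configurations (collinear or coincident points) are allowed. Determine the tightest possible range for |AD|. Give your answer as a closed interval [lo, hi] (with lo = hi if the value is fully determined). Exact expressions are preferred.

|AD| ∈ [0, 111]  (≈ [0.0000, 111.0000])

|AB| ∈ {37}
|BC| ∈ {24}
|CD| ∈ {50}
|AC| ∈ [13, 61]
|BD| ∈ [26, 74]
|AD| ∈ [0, 111]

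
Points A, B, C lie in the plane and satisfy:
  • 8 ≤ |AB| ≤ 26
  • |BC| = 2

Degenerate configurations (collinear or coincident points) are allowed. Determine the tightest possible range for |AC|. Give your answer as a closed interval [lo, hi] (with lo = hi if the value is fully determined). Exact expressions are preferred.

|AB| ∈ [8, 26]
|BC| ∈ {2}
|AC| ∈ [6, 28]

|AC| ∈ [6, 28]  (≈ [6.0000, 28.0000])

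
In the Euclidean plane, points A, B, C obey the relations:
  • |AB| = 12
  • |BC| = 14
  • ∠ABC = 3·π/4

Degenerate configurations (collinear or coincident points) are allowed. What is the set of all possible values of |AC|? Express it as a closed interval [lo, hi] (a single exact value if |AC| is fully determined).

|AC| = 2·√(42·√(2) + 85)  (≈ 24.0331)

|AB| ∈ {12}
|BC| ∈ {14}
|AC| ∈ {2·√(42·√(2) + 85)}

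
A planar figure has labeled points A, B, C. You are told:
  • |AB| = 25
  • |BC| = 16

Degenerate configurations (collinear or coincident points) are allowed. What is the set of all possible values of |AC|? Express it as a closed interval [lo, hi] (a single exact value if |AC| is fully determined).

|AB| ∈ {25}
|BC| ∈ {16}
|AC| ∈ [9, 41]

|AC| ∈ [9, 41]  (≈ [9.0000, 41.0000])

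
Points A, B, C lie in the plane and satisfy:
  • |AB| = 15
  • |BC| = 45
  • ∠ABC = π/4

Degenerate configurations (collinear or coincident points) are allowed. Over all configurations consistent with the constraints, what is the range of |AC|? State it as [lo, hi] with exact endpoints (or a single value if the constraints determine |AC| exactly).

|AB| ∈ {15}
|BC| ∈ {45}
|AC| ∈ {15·√(10 - 3·√(2))}

|AC| = 15·√(10 - 3·√(2))  (≈ 35.9917)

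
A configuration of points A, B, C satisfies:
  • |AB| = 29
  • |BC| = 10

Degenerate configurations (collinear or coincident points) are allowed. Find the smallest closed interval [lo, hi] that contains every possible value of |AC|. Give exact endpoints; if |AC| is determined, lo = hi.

|AB| ∈ {29}
|BC| ∈ {10}
|AC| ∈ [19, 39]

|AC| ∈ [19, 39]  (≈ [19.0000, 39.0000])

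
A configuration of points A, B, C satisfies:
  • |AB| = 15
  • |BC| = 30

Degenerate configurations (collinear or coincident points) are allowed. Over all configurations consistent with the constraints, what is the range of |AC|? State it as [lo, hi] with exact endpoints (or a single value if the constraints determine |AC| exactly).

|AB| ∈ {15}
|BC| ∈ {30}
|AC| ∈ [15, 45]

|AC| ∈ [15, 45]  (≈ [15.0000, 45.0000])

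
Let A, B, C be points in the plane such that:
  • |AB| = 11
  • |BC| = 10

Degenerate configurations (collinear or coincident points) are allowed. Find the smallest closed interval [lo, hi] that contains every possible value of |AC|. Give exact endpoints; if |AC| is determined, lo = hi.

|AC| ∈ [1, 21]  (≈ [1.0000, 21.0000])

|AB| ∈ {11}
|BC| ∈ {10}
|AC| ∈ [1, 21]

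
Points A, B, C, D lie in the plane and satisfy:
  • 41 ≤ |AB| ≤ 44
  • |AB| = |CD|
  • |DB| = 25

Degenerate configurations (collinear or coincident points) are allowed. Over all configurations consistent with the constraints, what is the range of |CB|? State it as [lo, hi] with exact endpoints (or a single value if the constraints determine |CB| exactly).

|CB| ∈ [16, 69]  (≈ [16.0000, 69.0000])

|AB| ∈ [41, 44]
|BD| ∈ {25}
|CD| ∈ [41, 44]
|AD| ∈ [16, 69]
|BC| ∈ [16, 69]
|AC| ∈ [0, 113]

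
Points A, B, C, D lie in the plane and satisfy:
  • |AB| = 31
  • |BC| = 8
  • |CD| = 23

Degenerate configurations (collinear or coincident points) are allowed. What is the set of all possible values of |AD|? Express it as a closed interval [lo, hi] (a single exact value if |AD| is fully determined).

|AD| ∈ [0, 62]  (≈ [0.0000, 62.0000])

|AB| ∈ {31}
|BC| ∈ {8}
|CD| ∈ {23}
|AC| ∈ [23, 39]
|BD| ∈ [15, 31]
|AD| ∈ [0, 62]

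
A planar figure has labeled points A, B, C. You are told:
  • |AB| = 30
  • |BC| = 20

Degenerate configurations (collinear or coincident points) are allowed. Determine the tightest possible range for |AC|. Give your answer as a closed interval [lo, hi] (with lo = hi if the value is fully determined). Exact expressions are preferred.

|AC| ∈ [10, 50]  (≈ [10.0000, 50.0000])

|AB| ∈ {30}
|BC| ∈ {20}
|AC| ∈ [10, 50]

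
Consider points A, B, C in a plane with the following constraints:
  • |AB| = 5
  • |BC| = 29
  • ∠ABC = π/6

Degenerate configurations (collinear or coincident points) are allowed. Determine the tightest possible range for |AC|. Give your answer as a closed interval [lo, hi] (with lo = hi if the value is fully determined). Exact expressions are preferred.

|AC| = √(866 - 145·√(3))  (≈ 24.7962)

|AB| ∈ {5}
|BC| ∈ {29}
|AC| ∈ {√(866 - 145·√(3))}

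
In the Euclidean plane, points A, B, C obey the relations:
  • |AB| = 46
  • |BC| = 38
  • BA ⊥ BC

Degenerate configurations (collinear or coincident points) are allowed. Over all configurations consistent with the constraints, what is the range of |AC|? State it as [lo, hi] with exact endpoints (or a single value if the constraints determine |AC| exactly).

|AC| = 2·√(890)  (≈ 59.6657)

|AB| ∈ {46}
|BC| ∈ {38}
|AC| ∈ {2·√(890)}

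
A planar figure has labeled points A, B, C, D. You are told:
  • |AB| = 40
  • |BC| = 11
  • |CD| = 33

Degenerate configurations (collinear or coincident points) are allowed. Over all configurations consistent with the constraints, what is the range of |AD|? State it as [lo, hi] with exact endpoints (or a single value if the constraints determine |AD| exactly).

|AD| ∈ [0, 84]  (≈ [0.0000, 84.0000])

|AB| ∈ {40}
|BC| ∈ {11}
|CD| ∈ {33}
|AC| ∈ [29, 51]
|BD| ∈ [22, 44]
|AD| ∈ [0, 84]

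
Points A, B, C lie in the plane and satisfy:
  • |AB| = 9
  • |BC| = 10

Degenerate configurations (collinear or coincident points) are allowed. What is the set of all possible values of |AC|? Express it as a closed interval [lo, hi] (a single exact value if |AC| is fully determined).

|AB| ∈ {9}
|BC| ∈ {10}
|AC| ∈ [1, 19]

|AC| ∈ [1, 19]  (≈ [1.0000, 19.0000])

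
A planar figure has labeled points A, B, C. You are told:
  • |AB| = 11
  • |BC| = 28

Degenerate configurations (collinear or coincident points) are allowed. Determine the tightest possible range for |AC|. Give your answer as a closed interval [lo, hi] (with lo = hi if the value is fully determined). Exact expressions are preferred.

|AC| ∈ [17, 39]  (≈ [17.0000, 39.0000])

|AB| ∈ {11}
|BC| ∈ {28}
|AC| ∈ [17, 39]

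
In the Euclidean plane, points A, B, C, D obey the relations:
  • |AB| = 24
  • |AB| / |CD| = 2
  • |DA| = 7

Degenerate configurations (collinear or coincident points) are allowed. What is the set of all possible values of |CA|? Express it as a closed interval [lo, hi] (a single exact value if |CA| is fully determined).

|AB| ∈ {24}
|AD| ∈ {7}
|CD| ∈ {12}
|BD| ∈ [17, 31]
|AC| ∈ [5, 19]
|BC| ∈ [5, 43]

|CA| ∈ [5, 19]  (≈ [5.0000, 19.0000])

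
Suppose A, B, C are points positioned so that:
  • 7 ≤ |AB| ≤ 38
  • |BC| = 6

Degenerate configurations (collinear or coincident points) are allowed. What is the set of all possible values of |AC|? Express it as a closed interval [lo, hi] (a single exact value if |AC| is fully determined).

|AC| ∈ [1, 44]  (≈ [1.0000, 44.0000])

|AB| ∈ [7, 38]
|BC| ∈ {6}
|AC| ∈ [1, 44]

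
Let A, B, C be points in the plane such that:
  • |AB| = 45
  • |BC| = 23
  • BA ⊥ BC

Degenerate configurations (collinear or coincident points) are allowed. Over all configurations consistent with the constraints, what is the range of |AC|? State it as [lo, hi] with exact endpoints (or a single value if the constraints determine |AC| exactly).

|AC| = √(2554)  (≈ 50.5371)

|AB| ∈ {45}
|BC| ∈ {23}
|AC| ∈ {√(2554)}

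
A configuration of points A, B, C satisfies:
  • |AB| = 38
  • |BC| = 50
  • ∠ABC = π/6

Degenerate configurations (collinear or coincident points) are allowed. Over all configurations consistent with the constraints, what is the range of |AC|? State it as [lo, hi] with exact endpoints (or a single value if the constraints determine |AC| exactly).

|AC| = 2·√(986 - 475·√(3))  (≈ 25.5559)

|AB| ∈ {38}
|BC| ∈ {50}
|AC| ∈ {2·√(986 - 475·√(3))}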